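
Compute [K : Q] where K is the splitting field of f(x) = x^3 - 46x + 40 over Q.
[K : Q] = 6

By the rational root test, any rational root of the monic integer polynomial f(x) = x^3 - 46x + 40 must be an integer dividing the constant term 40, i.e. one of ±{1, 2, 4, 5, 8, 10, 20, 40}. Evaluating: f(1) = -5, f(-1) = 85, f(2) = -44, f(-2) = 124, f(4) = -80, f(-4) = 160, f(5) = -65, f(-5) = 145, f(8) = 184, f(-8) = -104, f(10) = 580, f(-10) = -500, f(20) = 7120, f(-20) = -7040, f(40) = 62200, f(-40) = -62120; none is 0, so f has no rational root and is therefore irreducible over Q (a cubic with no linear factor over a field is irreducible). For an irreducible cubic, the Galois group is A_3 or S_3 according as the discriminant disc(f) = -4a^3 - 27b^2 = -4·(-46)^3 - 27·(40)^2 = 346144 is or is not a square in Q. Here disc(f) = 346144 is not a perfect square in Q, so the Galois group of f over Q is not contained in A_3 and must be all of S_3. The splitting field has degree |S_3| = 6 over Q, so [K : Q] = 6.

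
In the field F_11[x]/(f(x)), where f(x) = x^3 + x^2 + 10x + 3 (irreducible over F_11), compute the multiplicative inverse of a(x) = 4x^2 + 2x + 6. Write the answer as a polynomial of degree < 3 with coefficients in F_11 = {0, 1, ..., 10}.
a(x)^(-1) ≡ 6x + 3 (mod f(x))

Since f is irreducible over F_11, F_11[x]/(f) is a field and a(x) ≠ 0 has an inverse. Apply the extended Euclidean algorithm to f(x) and a(x) in F_11[x]: f(x) = (3x + 7)·a(x) + (5). The last nonzero remainder is the constant 5 = gcd(f, a) in F_11. Back-substituting through the division chain expresses 5 = s(x)·a(x) + t(x)·f(x) with s(x) ≡ 8x + 4 (mod f), so (8x + 4)·a(x) ≡ 5 (mod f). Multiplying by 5^(-1) ≡ 9 in F_11 gives a(x)^(-1) ≡ 9·(8x + 4) ≡ 6x + 3 (mod f). Check: (4x^2 + 2x + 6)·(6x + 3) = 2x^3 + 2x^2 + 9x + 7 ≡ 1 (mod x^3 + x^2 + 10x + 3).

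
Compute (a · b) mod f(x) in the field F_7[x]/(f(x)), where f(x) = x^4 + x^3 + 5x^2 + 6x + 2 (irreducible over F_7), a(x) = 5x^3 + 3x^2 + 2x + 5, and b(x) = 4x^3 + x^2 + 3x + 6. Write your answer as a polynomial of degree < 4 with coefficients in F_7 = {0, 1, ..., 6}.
a · b ≡ 6x^3 + 5x^2 + 4x + 4 (mod f(x))

Multiply in F_7[x]: a(x)·b(x) = (5x^3 + 3x^2 + 2x + 5)·(4x^3 + x^2 + 3x + 6) = 6x^6 + 3x^5 + 5x^4 + 5x^3 + x^2 + 6x + 2. This has degree ≥ 4, so divide by f(x) over F_7: 6x^6 + 3x^5 + 5x^4 + 5x^3 + x^2 + 6x + 2 = (6x^2 + 4x + 6)·(x^4 + x^3 + 5x^2 + 6x + 2) + (6x^3 + 5x^2 + 4x + 4). Hence a·b ≡ 6x^3 + 5x^2 + 4x + 4 (mod f). (F_7[x]/(f) is a field with 7^4 = 2401 elements since f is irreducible of degree 4.)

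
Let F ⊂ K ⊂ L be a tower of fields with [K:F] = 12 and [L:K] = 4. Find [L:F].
[L:F] = 48

The tower law says that for any tower of field extensions F ⊂ K ⊂ L with finite degrees, [L:F] = [L:K] · [K:F]. Here this gives [L:F] = 4 · 12 = 48.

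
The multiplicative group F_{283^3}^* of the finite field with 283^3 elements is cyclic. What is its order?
|F_{283^3}^*| = 22665186

F_{283^3} has 283^3 = 22665187 elements; its multiplicative group consists of all nonzero elements, so |F_{283^3}^*| = 22665187 - 1 = 22665186. (It is cyclic since any finite subgroup of the multiplicative group of a field is cyclic.)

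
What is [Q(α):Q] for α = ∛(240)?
[Q(α):Q] = 3

The minimal polynomial of α is x^3 - 240, irreducible over Q since 240 is not a perfect cube (so x^3 - 240 has no rational root). Hence [Q(α):Q] = deg(m_α) = 3.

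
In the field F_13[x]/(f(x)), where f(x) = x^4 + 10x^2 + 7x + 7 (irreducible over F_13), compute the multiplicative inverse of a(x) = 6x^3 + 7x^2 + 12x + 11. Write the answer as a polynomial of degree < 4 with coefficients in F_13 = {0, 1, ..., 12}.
a(x)^(-1) ≡ 10x^3 + 11x^2 + 3x + 8 (mod f(x))

Since f is irreducible over F_13, F_13[x]/(f) is a field and a(x) ≠ 0 has an inverse. Apply the extended Euclidean algorithm to f(x) and a(x) in F_13[x]: f(x) = (11x + 11)·a(x) + (9x^2 + x + 3);  a(x) = (5x + 6)·(9x^2 + x + 3) + (4x + 6);  (9x^2 + x + 3) = (12x + 5)·(4x + 6) + (12). The last nonzero remainder is the constant 12 = gcd(f, a) in F_13. Back-substituting through the division chain expresses 12 = s(x)·a(x) + t(x)·f(x) with s(x) ≡ 3x^3 + 2x^2 + 10x + 5 (mod f), so (3x^3 + 2x^2 + 10x + 5)·a(x) ≡ 12 (mod f). Multiplying by 12^(-1) ≡ 12 in F_13 gives a(x)^(-1) ≡ 12·(3x^3 + 2x^2 + 10x + 5) ≡ 10x^3 + 11x^2 + 3x + 8 (mod f). Check: (6x^3 + 7x^2 + 12x + 11)·(10x^3 + 11x^2 + 3x + 8) = 8x^6 + 6x^5 + 7x^4 + 12x^3 + 5x^2 + 12x + 10 ≡ 1 (mod x^4 + 10x^2 + 7x + 7).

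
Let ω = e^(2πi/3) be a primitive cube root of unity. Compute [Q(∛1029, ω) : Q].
[Q(∛1029, ω) : Q] = 6

[Q(∛1029):Q] = 3 (min poly x^3 - 1029, irreducible since 1029 is not a perfect cube). [Q(ω):Q] = 2 (min poly x^2 + x + 1). Since Q(∛1029) ⊂ R and ω ∉ R, we have ω ∉ Q(∛1029), so x^2 + x + 1 remains irreducible over Q(∛1029) and [Q(∛1029, ω) : Q(∛1029)] = 2. By the tower law, [Q(∛1029, ω) : Q] = 3 · 2 = 6. (In fact Q(∛1029, ω) is the splitting field of x^3 - 1029 over Q.)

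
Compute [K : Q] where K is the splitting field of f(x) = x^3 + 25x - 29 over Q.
[K : Q] = 6

By the rational root test, any rational root of the monic integer polynomial f(x) = x^3 + 25x - 29 must be an integer dividing the constant term -29, i.e. one of ±{1, 29}. Evaluating: f(1) = -3, f(-1) = -55, f(29) = 25085, f(-29) = -25143; none is 0, so f has no rational root and is therefore irreducible over Q (a cubic with no linear factor over a field is irreducible). For an irreducible cubic, the Galois group is A_3 or S_3 according as the discriminant disc(f) = -4a^3 - 27b^2 = -4·(25)^3 - 27·(-29)^2 = -85207 is or is not a square in Q. Here disc(f) = -85207 is not a perfect square in Q, so the Galois group of f over Q is not contained in A_3 and must be all of S_3. The splitting field has degree |S_3| = 6 over Q, so [K : Q] = 6.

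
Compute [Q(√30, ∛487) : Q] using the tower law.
[Q(√30, ∛487) : Q] = 6

Let L = Q(√30, ∛487). Since Q(√30) ⊂ L and [Q(√30):Q] = 2, the tower law gives 2 | [L:Q]. Likewise Q(∛487) ⊂ L with [Q(∛487):Q] = 3 (because 487 is not a perfect cube), so 3 | [L:Q]. As gcd(2,3) = 1, [L:Q] is divisible by 6. Conversely L is generated over Q by √30 and ∛487, so [L:Q] ≤ 2·3 = 6. Therefore [Q(√30, ∛487) : Q] = 6.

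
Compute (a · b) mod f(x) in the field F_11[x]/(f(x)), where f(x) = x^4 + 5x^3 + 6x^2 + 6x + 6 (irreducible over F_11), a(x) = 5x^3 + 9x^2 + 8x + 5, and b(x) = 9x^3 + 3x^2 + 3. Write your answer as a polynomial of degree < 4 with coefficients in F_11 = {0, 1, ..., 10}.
a · b ≡ x^2 + 9 (mod f(x))

Multiply in F_11[x]: a(x)·b(x) = (5x^3 + 9x^2 + 8x + 5)·(9x^3 + 3x^2 + 3) = x^6 + 8x^5 + 7x^3 + 9x^2 + 2x + 4. This has degree ≥ 4, so divide by f(x) over F_11: x^6 + 8x^5 + 7x^3 + 9x^2 + 2x + 4 = (x^2 + 3x + 1)·(x^4 + 5x^3 + 6x^2 + 6x + 6) + (x^2 + 9). Hence a·b ≡ x^2 + 9 (mod f). (F_11[x]/(f) is a field with 11^4 = 14641 elements since f is irreducible of degree 4.)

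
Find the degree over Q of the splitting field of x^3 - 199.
[K : Q] = 6

The roots of x^3 - 199 are ∛199, ω∛199, ω^2∛199 where ω = e^(2πi/3) is a primitive cube root of unity, so K = Q(∛199, ω). Now [Q(∛199):Q] = 3 (since 199 is not a perfect cube, x^3 - 199 is irreducible) and [Q(ω):Q] = 2. Both 2 and 3 divide [K:Q], and [K:Q] ≤ 3·2 = 6, so [K:Q] = 6. (Equivalently: Q(∛199) ⊂ R but ω ∉ R, so [K : Q(∛199)] = 2.)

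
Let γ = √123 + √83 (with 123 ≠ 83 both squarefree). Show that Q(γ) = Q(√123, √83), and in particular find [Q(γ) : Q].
[Q(γ) : Q] = 4 (equivalently, Q(γ) = Q(√123, √83))

Obviously Q(γ) ⊆ Q(√123, √83), and [Q(√123, √83):Q] = 4 (since 123, 83 are distinct squarefree integers > 1 with 10209 not a perfect square). To show equality we compute the minimal polynomial of γ. From γ = √123 + √83: γ^2 = 123 + 2√(10209) + 83 = 206 + 2√(10209), so γ^2 - 206 = 2√(10209); squaring, (γ^2 - 206)^2 = 4·10209, i.e. γ^4 - 412γ^2 + 42436 - 40836 = 0, i.e. γ^4 - 412γ^2 + 1600 = 0. So γ is a root of x^4 - 412x^2 + 1600. This polynomial is irreducible over Q: it has no rational root (each ±√123 ± √83 is irrational), and any factorization into two quadratics over Q would force √(10209) ∈ Q (pairing opposite roots) or √123, √83 ∈ Q (other pairings), all impossible. Hence [Q(γ):Q] = 4 = [Q(√123, √83):Q], so Q(γ) = Q(√123, √83).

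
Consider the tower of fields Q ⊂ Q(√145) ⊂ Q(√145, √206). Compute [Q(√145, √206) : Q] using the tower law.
[Q(√145, √206) : Q] = 4

[Q(√145):Q] = 2 (min poly x^2 - 145, irreducible since 145 is squarefree > 1). For the top step, suppose √206 ∈ Q(√145), say √206 = c + d√145 with c, d ∈ Q. Squaring: 206 = c^2 + 145d^2 + 2cd√145. Since √145 ∉ Q this forces 2cd = 0. If d = 0 then √206 = c ∈ Q, contradicting 206 squarefree > 1. If c = 0 then 206 = 145d^2, so 145·206 = (145d)^2 is a perfect square in Q — but 145·206 = 29870 is not a perfect square (since 145 and 206 are distinct squarefree integers). Contradiction. Hence √206 ∉ Q(√145), so x^2 - 206 stays irreducible over Q(√145) and [Q(√145, √206) : Q(√145)] = 2. By the tower law, [Q(√145, √206) : Q] = 2 · 2 = 4.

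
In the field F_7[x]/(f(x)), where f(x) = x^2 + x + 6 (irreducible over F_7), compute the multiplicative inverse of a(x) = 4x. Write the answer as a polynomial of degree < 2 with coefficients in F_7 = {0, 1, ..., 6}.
a(x)^(-1) ≡ 2x + 2 (mod f(x))

Since f is irreducible over F_7, F_7[x]/(f) is a field and a(x) ≠ 0 has an inverse. Apply the extended Euclidean algorithm to f(x) and a(x) in F_7[x]: f(x) = (2x + 2)·a(x) + (6). The last nonzero remainder is the constant 6 = gcd(f, a) in F_7. Back-substituting through the division chain expresses 6 = s(x)·a(x) + t(x)·f(x) with s(x) ≡ 5x + 5 (mod f), so (5x + 5)·a(x) ≡ 6 (mod f). Multiplying by 6^(-1) ≡ 6 in F_7 gives a(x)^(-1) ≡ 6·(5x + 5) ≡ 2x + 2 (mod f). Check: (4x)·(2x + 2) = x^2 + x ≡ 1 (mod x^2 + x + 6).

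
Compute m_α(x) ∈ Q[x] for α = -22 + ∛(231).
m_α(x) = x^3 + 66x^2 + 1452x + 10417

Set β = α + 22 = ∛(231), so β^3 = 231. Then (α + 22)^3 - 231 = 0, i.e. α is a root of g(x) = (x + 22)^3 - 231 = x^3 + 66x^2 + 1452x + 10417. Since g(x) = h(x + 22) where h(x) = x^3 - 231, and h is irreducible over Q (because 231 is not a perfect cube, so h has no rational root, and a monic cubic with no rational root is irreducible), g is also irreducible (irreducibility is preserved under the substitution x → x + 22). Hence m_α(x) = x^3 + 66x^2 + 1452x + 10417.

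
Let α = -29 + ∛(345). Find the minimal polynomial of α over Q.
m_α(x) = x^3 + 87x^2 + 2523x + 24044

Set β = α + 29 = ∛(345), so β^3 = 345. Then (α + 29)^3 - 345 = 0, i.e. α is a root of g(x) = (x + 29)^3 - 345 = x^3 + 87x^2 + 2523x + 24044. Since g(x) = h(x + 29) where h(x) = x^3 - 345, and h is irreducible over Q (because 345 is not a perfect cube, so h has no rational root, and a monic cubic with no rational root is irreducible), g is also irreducible (irreducibility is preserved under the substitution x → x + 29). Hence m_α(x) = x^3 + 87x^2 + 2523x + 24044.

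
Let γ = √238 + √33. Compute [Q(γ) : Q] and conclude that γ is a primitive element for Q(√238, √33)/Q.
[Q(γ) : Q] = 4 (equivalently, Q(γ) = Q(√238, √33))

Obviously Q(γ) ⊆ Q(√238, √33), and [Q(√238, √33):Q] = 4 (since 238, 33 are distinct squarefree integers > 1 with 7854 not a perfect square). To show equality we compute the minimal polynomial of γ. From γ = √238 + √33: γ^2 = 238 + 2√(7854) + 33 = 271 + 2√(7854), so γ^2 - 271 = 2√(7854); squaring, (γ^2 - 271)^2 = 4·7854, i.e. γ^4 - 542γ^2 + 73441 - 31416 = 0, i.e. γ^4 - 542γ^2 + 42025 = 0. So γ is a root of x^4 - 542x^2 + 42025. This polynomial is irreducible over Q: it has no rational root (each ±√238 ± √33 is irrational), and any factorization into two quadratics over Q would force √(7854) ∈ Q (pairing opposite roots) or √238, √33 ∈ Q (other pairings), all impossible. Hence [Q(γ):Q] = 4 = [Q(√238, √33):Q], so Q(γ) = Q(√238, √33).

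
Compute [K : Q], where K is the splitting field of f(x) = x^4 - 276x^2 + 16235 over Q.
[K : Q] = 4

Solving the quadratic in x^2: x^2 = (276 ± √(276^2 - 4·16235))/2 = (276 ± √11236)/2 = (276 ± 106)/2, giving x^2 = 191 or x^2 = 85. So f(x) = (x^2 - 191)(x^2 - 85) and the roots of f are ±√191, ±√85. Hence the splitting field is K = Q(√191, √85). Since 191 and 85 are distinct squarefree integers > 1, their product 16235 is not a perfect square, so √85 ∉ Q(√191). By the tower law [K:Q] = [Q(√191,√85):Q(√191)] · [Q(√191):Q] = 2 · 2 = 4.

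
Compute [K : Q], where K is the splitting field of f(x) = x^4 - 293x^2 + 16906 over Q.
[K : Q] = 4

Solving the quadratic in x^2: x^2 = (293 ± √(293^2 - 4·16906))/2 = (293 ± √18225)/2 = (293 ± 135)/2, giving x^2 = 214 or x^2 = 79. So f(x) = (x^2 - 214)(x^2 - 79) and the roots of f are ±√214, ±√79. Hence the splitting field is K = Q(√214, √79). Since 214 and 79 are distinct squarefree integers > 1, their product 16906 is not a perfect square, so √79 ∉ Q(√214). By the tower law [K:Q] = [Q(√214,√79):Q(√214)] · [Q(√214):Q] = 2 · 2 = 4.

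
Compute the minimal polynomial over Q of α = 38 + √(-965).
m_α(x) = x^2 - 76x + 2409

From α - 38 = √(-965), squaring gives (α - 38)^2 = -965, i.e. α^2 - 76α + 1444 = -965, so α^2 - 76α + 2409 = 0. The discriminant of x^2 - 76x + 2409 is (-76)^2 - 4·(2409) = 5776 - 9636 = -3860, and 4·(-965) is not a perfect square in Q since -965 is squarefree and ≠ 1. Hence x^2 - 76x + 2409 is irreducible over Q and is the minimal polynomial of α.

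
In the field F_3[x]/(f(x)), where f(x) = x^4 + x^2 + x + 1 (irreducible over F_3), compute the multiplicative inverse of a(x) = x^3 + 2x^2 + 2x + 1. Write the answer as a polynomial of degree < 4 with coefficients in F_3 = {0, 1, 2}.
a(x)^(-1) ≡ x^3 + x (mod f(x))

Since f is irreducible over F_3, F_3[x]/(f) is a field and a(x) ≠ 0 has an inverse. Apply the extended Euclidean algorithm to f(x) and a(x) in F_3[x]: f(x) = (x + 1)·a(x) + (x);  a(x) = (x^2 + 2x + 2)·(x) + (1). The last nonzero remainder is the constant 1 = gcd(f, a) in F_3. Back-substituting through the division chain expresses 1 = s(x)·a(x) + t(x)·f(x) with s(x) ≡ x^3 + x (mod f), so a(x)^(-1) ≡ s(x) = x^3 + x (mod f). Check: (x^3 + 2x^2 + 2x + 1)·(x^3 + x) = x^6 + 2x^5 + 2x^2 + x ≡ 1 (mod x^4 + x^2 + x + 1).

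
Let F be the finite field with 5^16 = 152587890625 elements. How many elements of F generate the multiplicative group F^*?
There are φ(152587890624) = 44043337728 primitive elements

F_q^* is cyclic of order q - 1 = 152587890624. A cyclic group of order m has exactly φ(m) generators. Here m = 152587890624 = 2^6 · 3 · 13 · 17 · 313 · 11489, so the number of primitive elements is φ(152587890624) = 44043337728.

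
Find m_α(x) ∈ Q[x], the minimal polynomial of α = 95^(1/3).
m_α(x) = x^3 - 95

α satisfies α^3 = 95, so x^3 - 95 annihilates α. By the rational root test, a rational root p/q (in lowest terms) of x^3 - 95 would satisfy p^3 = 95 q^3, forcing q = 1 and p^3 = 95; but 95 is not a perfect cube, contradiction. A monic cubic over Q with no rational root is irreducible (any nontrivial factorization would include a linear factor). Hence x^3 - 95 is the minimal polynomial of α, and in particular [Q(α):Q] = 3.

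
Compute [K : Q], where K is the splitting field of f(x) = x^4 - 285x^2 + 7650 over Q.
[K : Q] = 4

Solving the quadratic in x^2: x^2 = (285 ± √(285^2 - 4·7650))/2 = (285 ± √50625)/2 = (285 ± 225)/2, giving x^2 = 255 or x^2 = 30. So f(x) = (x^2 - 255)(x^2 - 30) and the roots of f are ±√255, ±√30. Hence the splitting field is K = Q(√255, √30). Since 255 and 30 are distinct squarefree integers > 1, their product 7650 is not a perfect square, so √30 ∉ Q(√255). By the tower law [K:Q] = [Q(√255,√30):Q(√255)] · [Q(√255):Q] = 2 · 2 = 4.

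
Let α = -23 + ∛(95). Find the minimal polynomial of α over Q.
m_α(x) = x^3 + 69x^2 + 1587x + 12072

Set β = α + 23 = ∛(95), so β^3 = 95. Then (α + 23)^3 - 95 = 0, i.e. α is a root of g(x) = (x + 23)^3 - 95 = x^3 + 69x^2 + 1587x + 12072. Since g(x) = h(x + 23) where h(x) = x^3 - 95, and h is irreducible over Q (because 95 is not a perfect cube, so h has no rational root, and a monic cubic with no rational root is irreducible), g is also irreducible (irreducibility is preserved under the substitution x → x + 23). Hence m_α(x) = x^3 + 69x^2 + 1587x + 12072.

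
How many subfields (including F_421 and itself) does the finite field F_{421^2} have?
F_{421^2} has 2 subfields

The subfields of F_{p^n} are exactly the fields F_{p^d} for d | n (each is the fixed field of the unique index-d subgroup of Gal(F_{p^n}/F_p) ≅ Z/nZ). The divisors of n = 2 are {1, 2}, giving 2 subfields: F_{421^1}, F_{421^2}.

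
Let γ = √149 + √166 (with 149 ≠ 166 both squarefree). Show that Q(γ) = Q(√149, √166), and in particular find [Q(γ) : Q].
[Q(γ) : Q] = 4 (equivalently, Q(γ) = Q(√149, √166))

Obviously Q(γ) ⊆ Q(√149, √166), and [Q(√149, √166):Q] = 4 (since 149, 166 are distinct squarefree integers > 1 with 24734 not a perfect square). To show equality we compute the minimal polynomial of γ. From γ = √149 + √166: γ^2 = 149 + 2√(24734) + 166 = 315 + 2√(24734), so γ^2 - 315 = 2√(24734); squaring, (γ^2 - 315)^2 = 4·24734, i.e. γ^4 - 630γ^2 + 99225 - 98936 = 0, i.e. γ^4 - 630γ^2 + 289 = 0. So γ is a root of x^4 - 630x^2 + 289. This polynomial is irreducible over Q: it has no rational root (each ±√149 ± √166 is irrational), and any factorization into two quadratics over Q would force √(24734) ∈ Q (pairing opposite roots) or √149, √166 ∈ Q (other pairings), all impossible. Hence [Q(γ):Q] = 4 = [Q(√149, √166):Q], so Q(γ) = Q(√149, √166).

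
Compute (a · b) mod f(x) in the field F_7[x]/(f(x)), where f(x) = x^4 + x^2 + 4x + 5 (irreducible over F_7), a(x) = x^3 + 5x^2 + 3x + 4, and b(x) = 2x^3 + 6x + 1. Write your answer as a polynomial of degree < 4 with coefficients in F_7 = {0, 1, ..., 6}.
a · b ≡ 5x^2 + 3 (mod f(x))

Multiply in F_7[x]: a(x)·b(x) = (x^3 + 5x^2 + 3x + 4)·(2x^3 + 6x + 1) = 2x^6 + 3x^5 + 5x^4 + 4x^3 + 2x^2 + 6x + 4. This has degree ≥ 4, so divide by f(x) over F_7: 2x^6 + 3x^5 + 5x^4 + 4x^3 + 2x^2 + 6x + 4 = (2x^2 + 3x + 3)·(x^4 + x^2 + 4x + 5) + (5x^2 + 3). Hence a·b ≡ 5x^2 + 3 (mod f). (F_7[x]/(f) is a field with 7^4 = 2401 elements since f is irreducible of degree 4.)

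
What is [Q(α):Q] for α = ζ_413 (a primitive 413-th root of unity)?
[Q(α):Q] = 348

The minimal polynomial of ζ_413 over Q is the 413-th cyclotomic polynomial Φ_413(x), which is irreducible over Q and has degree φ(413) = 348. Hence [Q(α):Q] = φ(413) = 348.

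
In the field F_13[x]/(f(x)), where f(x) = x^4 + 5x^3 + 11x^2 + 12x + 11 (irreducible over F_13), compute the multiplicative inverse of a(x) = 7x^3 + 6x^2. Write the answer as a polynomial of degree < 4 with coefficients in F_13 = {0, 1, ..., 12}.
a(x)^(-1) ≡ 4x^3 + 4x^2 + x + 3 (mod f(x))

Since f is irreducible over F_13, F_13[x]/(f) is a field and a(x) ≠ 0 has an inverse. Apply the extended Euclidean algorithm to f(x) and a(x) in F_13[x]: f(x) = (2x + 12)·a(x) + (4x^2 + 12x + 11);  a(x) = (5x + 6)·(4x^2 + 12x + 11) + (3x + 12);  (4x^2 + 12x + 11) = (10x + 3)·(3x + 12) + (1). The last nonzero remainder is the constant 1 = gcd(f, a) in F_13. Back-substituting through the division chain expresses 1 = s(x)·a(x) + t(x)·f(x) with s(x) ≡ 4x^3 + 4x^2 + x + 3 (mod f), so a(x)^(-1) ≡ s(x) = 4x^3 + 4x^2 + x + 3 (mod f). Check: (7x^3 + 6x^2)·(4x^3 + 4x^2 + x + 3) = 2x^6 + 5x^4 + x^3 + 5x^2 ≡ 1 (mod x^4 + 5x^3 + 11x^2 + 12x + 11).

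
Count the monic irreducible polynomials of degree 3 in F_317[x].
There are 10618232 monic irreducible polynomials of degree 3 over F_317

Each element of F_{317^3} that lies in no proper subfield is a root of exactly one monic irreducible of degree 3 over F_317, and each such polynomial has 3 distinct roots in F_{317^3}. By Möbius inversion the count is N_317(3) = (1/3) Σ_{d|3} μ(3/d) · 317^d = (1/3)(μ(3)·317^1 + μ(1)·317^3) = 31854696/3 = 10618232.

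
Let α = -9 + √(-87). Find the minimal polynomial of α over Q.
m_α(x) = x^2 + 18x + 168

From α + 9 = √(-87), squaring gives (α + 9)^2 = -87, i.e. α^2 + 18α + 81 = -87, so α^2 + 18α + 168 = 0. The discriminant of x^2 + 18x + 168 is (18)^2 - 4·(168) = 324 - 672 = -348, and 4·(-87) is not a perfect square in Q since -87 is squarefree and ≠ 1. Hence x^2 + 18x + 168 is irreducible over Q and is the minimal polynomial of α.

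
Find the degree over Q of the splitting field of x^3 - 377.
[K : Q] = 6

The roots of x^3 - 377 are ∛377, ω∛377, ω^2∛377 where ω = e^(2πi/3) is a primitive cube root of unity, so K = Q(∛377, ω). Now [Q(∛377):Q] = 3 (since 377 is not a perfect cube, x^3 - 377 is irreducible) and [Q(ω):Q] = 2. Both 2 and 3 divide [K:Q], and [K:Q] ≤ 3·2 = 6, so [K:Q] = 6. (Equivalently: Q(∛377) ⊂ R but ω ∉ R, so [K : Q(∛377)] = 2.)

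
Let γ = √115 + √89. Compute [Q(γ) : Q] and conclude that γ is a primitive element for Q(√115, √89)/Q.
[Q(γ) : Q] = 4 (equivalently, Q(γ) = Q(√115, √89))

Obviously Q(γ) ⊆ Q(√115, √89), and [Q(√115, √89):Q] = 4 (since 115, 89 are distinct squarefree integers > 1 with 10235 not a perfect square). To show equality we compute the minimal polynomial of γ. From γ = √115 + √89: γ^2 = 115 + 2√(10235) + 89 = 204 + 2√(10235), so γ^2 - 204 = 2√(10235); squaring, (γ^2 - 204)^2 = 4·10235, i.e. γ^4 - 408γ^2 + 41616 - 40940 = 0, i.e. γ^4 - 408γ^2 + 676 = 0. So γ is a root of x^4 - 408x^2 + 676. This polynomial is irreducible over Q: it has no rational root (each ±√115 ± √89 is irrational), and any factorization into two quadratics over Q would force √(10235) ∈ Q (pairing opposite roots) or √115, √89 ∈ Q (other pairings), all impossible. Hence [Q(γ):Q] = 4 = [Q(√115, √89):Q], so Q(γ) = Q(√115, √89).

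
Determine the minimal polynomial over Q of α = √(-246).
m_α(x) = x^2 + 246

α satisfies α^2 + 246 = 0, so x^2 + 246 annihilates α. Since d = -246 is squarefree and ≠ 1, it is not a perfect square in Q, so x^2 + 246 has no rational root and is therefore irreducible over Q (a degree-2 polynomial over a field is irreducible iff it has no root). Hence m_α(x) = x^2 + 246.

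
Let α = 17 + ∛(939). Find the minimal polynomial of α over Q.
m_α(x) = x^3 - 51x^2 + 867x - 5852

Set β = α - 17 = ∛(939), so β^3 = 939. Then (α - 17)^3 - 939 = 0, i.e. α is a root of g(x) = (x - 17)^3 - 939 = x^3 - 51x^2 + 867x - 5852. Since g(x) = h(x - 17) where h(x) = x^3 - 939, and h is irreducible over Q (because 939 is not a perfect cube, so h has no rational root, and a monic cubic with no rational root is irreducible), g is also irreducible (irreducibility is preserved under the substitution x → x - 17). Hence m_α(x) = x^3 - 51x^2 + 867x - 5852.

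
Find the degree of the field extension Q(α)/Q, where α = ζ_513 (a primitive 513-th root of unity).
[Q(α):Q] = 324

The minimal polynomial of ζ_513 over Q is the 513-th cyclotomic polynomial Φ_513(x), which is irreducible over Q and has degree φ(513) = 324. Hence [Q(α):Q] = φ(513) = 324.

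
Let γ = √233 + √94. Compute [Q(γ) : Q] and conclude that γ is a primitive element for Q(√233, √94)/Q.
[Q(γ) : Q] = 4 (equivalently, Q(γ) = Q(√233, √94))

Obviously Q(γ) ⊆ Q(√233, √94), and [Q(√233, √94):Q] = 4 (since 233, 94 are distinct squarefree integers > 1 with 21902 not a perfect square). To show equality we compute the minimal polynomial of γ. From γ = √233 + √94: γ^2 = 233 + 2√(21902) + 94 = 327 + 2√(21902), so γ^2 - 327 = 2√(21902); squaring, (γ^2 - 327)^2 = 4·21902, i.e. γ^4 - 654γ^2 + 106929 - 87608 = 0, i.e. γ^4 - 654γ^2 + 19321 = 0. So γ is a root of x^4 - 654x^2 + 19321. This polynomial is irreducible over Q: it has no rational root (each ±√233 ± √94 is irrational), and any factorization into two quadratics over Q would force √(21902) ∈ Q (pairing opposite roots) or √233, √94 ∈ Q (other pairings), all impossible. Hence [Q(γ):Q] = 4 = [Q(√233, √94):Q], so Q(γ) = Q(√233, √94).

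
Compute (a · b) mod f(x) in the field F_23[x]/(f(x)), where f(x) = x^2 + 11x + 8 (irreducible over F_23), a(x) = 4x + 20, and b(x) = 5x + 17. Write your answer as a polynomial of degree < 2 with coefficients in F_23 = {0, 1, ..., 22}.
a · b ≡ 17x + 19 (mod f(x))

Multiply in F_23[x]: a(x)·b(x) = (4x + 20)·(5x + 17) = 20x^2 + 7x + 18. This has degree ≥ 2, so divide by f(x) over F_23: 20x^2 + 7x + 18 = (20)·(x^2 + 11x + 8) + (17x + 19). Hence a·b ≡ 17x + 19 (mod f). (F_23[x]/(f) is a field with 23^2 = 529 elements since f is irreducible of degree 2.)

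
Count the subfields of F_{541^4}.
F_{541^4} has 3 subfields

The subfields of F_{p^n} are exactly the fields F_{p^d} for d | n (each is the fixed field of the unique index-d subgroup of Gal(F_{p^n}/F_p) ≅ Z/nZ). The divisors of n = 4 are {1, 2, 4}, giving 3 subfields: F_{541^1}, F_{541^2}, F_{541^4}.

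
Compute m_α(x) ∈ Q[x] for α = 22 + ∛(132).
m_α(x) = x^3 - 66x^2 + 1452x - 10780

Set β = α - 22 = ∛(132), so β^3 = 132. Then (α - 22)^3 - 132 = 0, i.e. α is a root of g(x) = (x - 22)^3 - 132 = x^3 - 66x^2 + 1452x - 10780. Since g(x) = h(x - 22) where h(x) = x^3 - 132, and h is irreducible over Q (because 132 is not a perfect cube, so h has no rational root, and a monic cubic with no rational root is irreducible), g is also irreducible (irreducibility is preserved under the substitution x → x - 22). Hence m_α(x) = x^3 - 66x^2 + 1452x - 10780.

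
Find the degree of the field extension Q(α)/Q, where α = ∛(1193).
[Q(α):Q] = 3

The minimal polynomial of α is x^3 - 1193, irreducible over Q since 1193 is not a perfect cube (so x^3 - 1193 has no rational root). Hence [Q(α):Q] = deg(m_α) = 3.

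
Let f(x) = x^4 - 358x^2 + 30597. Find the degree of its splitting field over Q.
[K : Q] = 4

Solving the quadratic in x^2: x^2 = (358 ± √(358^2 - 4·30597))/2 = (358 ± √5776)/2 = (358 ± 76)/2, giving x^2 = 217 or x^2 = 141. So f(x) = (x^2 - 217)(x^2 - 141) and the roots of f are ±√217, ±√141. Hence the splitting field is K = Q(√217, √141). Since 217 and 141 are distinct squarefree integers > 1, their product 30597 is not a perfect square, so √141 ∉ Q(√217). By the tower law [K:Q] = [Q(√217,√141):Q(√217)] · [Q(√217):Q] = 2 · 2 = 4.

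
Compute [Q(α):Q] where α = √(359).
[Q(α):Q] = 2

[Q(α):Q] equals the degree of the minimal polynomial of α. Here α^2 = 359 and x^2 - 359 is irreducible (d = 359 is squarefree, ≠ 1, hence not a square), so deg(m_α) = 2. Thus [Q(α):Q] = 2.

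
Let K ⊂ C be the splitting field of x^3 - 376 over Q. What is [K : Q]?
[K : Q] = 6

The roots of x^3 - 376 are ∛376, ω∛376, ω^2∛376 where ω = e^(2πi/3) is a primitive cube root of unity, so K = Q(∛376, ω). Now [Q(∛376):Q] = 3 (since 376 is not a perfect cube, x^3 - 376 is irreducible) and [Q(ω):Q] = 2. Both 2 and 3 divide [K:Q], and [K:Q] ≤ 3·2 = 6, so [K:Q] = 6. (Equivalently: Q(∛376) ⊂ R but ω ∉ R, so [K : Q(∛376)] = 2.)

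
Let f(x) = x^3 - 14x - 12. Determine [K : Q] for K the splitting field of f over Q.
[K : Q] = 6

By the rational root test, any rational root of the monic integer polynomial f(x) = x^3 - 14x - 12 must be an integer dividing the constant term -12, i.e. one of ±{1, 2, 3, 4, 6, 12}. Evaluating: f(1) = -25, f(-1) = 1, f(2) = -32, f(-2) = 8, f(3) = -27, f(-3) = 3, f(4) = -4, f(-4) = -20, f(6) = 120, f(-6) = -144, f(12) = 1548, f(-12) = -1572; none is 0, so f has no rational root and is therefore irreducible over Q (a cubic with no linear factor over a field is irreducible). For an irreducible cubic, the Galois group is A_3 or S_3 according as the discriminant disc(f) = -4a^3 - 27b^2 = -4·(-14)^3 - 27·(-12)^2 = 7088 is or is not a square in Q. Here disc(f) = 7088 is not a perfect square in Q, so the Galois group of f over Q is not contained in A_3 and must be all of S_3. The splitting field has degree |S_3| = 6 over Q, so [K : Q] = 6.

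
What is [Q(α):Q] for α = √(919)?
[Q(α):Q] = 2

[Q(α):Q] equals the degree of the minimal polynomial of α. Here α^2 = 919 and x^2 - 919 is irreducible (d = 919 is squarefree, ≠ 1, hence not a square), so deg(m_α) = 2. Thus [Q(α):Q] = 2.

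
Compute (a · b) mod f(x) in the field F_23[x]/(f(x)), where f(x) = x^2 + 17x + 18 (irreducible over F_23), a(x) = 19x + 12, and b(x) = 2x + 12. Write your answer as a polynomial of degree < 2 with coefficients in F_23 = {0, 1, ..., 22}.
a · b ≡ 20x + 12 (mod f(x))

Multiply in F_23[x]: a(x)·b(x) = (19x + 12)·(2x + 12) = 15x^2 + 22x + 6. This has degree ≥ 2, so divide by f(x) over F_23: 15x^2 + 22x + 6 = (15)·(x^2 + 17x + 18) + (20x + 12). Hence a·b ≡ 20x + 12 (mod f). (F_23[x]/(f) is a field with 23^2 = 529 elements since f is irreducible of degree 2.)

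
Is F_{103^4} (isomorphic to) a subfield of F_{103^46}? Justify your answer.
No: F_{103^4} is not a subfield of F_{103^46}

F_{p^m} embeds in F_{p^n} iff m | n. Here 4 ∤ 46 (since 46 = 11·4 + 2 with remainder 2 ≠ 0), so F_{103^4} is not a subfield of F_{103^46}. Equivalently: if it were, the tower law would give 4 = [F_{103^4}:F_103] dividing [F_{103^46}:F_103] = 46, contradiction.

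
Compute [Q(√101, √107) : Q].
[Q(√101, √107) : Q] = 4

[Q(√101):Q] = 2 (min poly x^2 - 101, irreducible since 101 is squarefree > 1). For the top step, suppose √107 ∈ Q(√101), say √107 = c + d√101 with c, d ∈ Q. Squaring: 107 = c^2 + 101d^2 + 2cd√101. Since √101 ∉ Q this forces 2cd = 0. If d = 0 then √107 = c ∈ Q, contradicting 107 squarefree > 1. If c = 0 then 107 = 101d^2, so 101·107 = (101d)^2 is a perfect square in Q — but 101·107 = 10807 is not a perfect square (since 101 and 107 are distinct squarefree integers). Contradiction. Hence √107 ∉ Q(√101), so x^2 - 107 stays irreducible over Q(√101) and [Q(√101, √107) : Q(√101)] = 2. By the tower law, [Q(√101, √107) : Q] = 2 · 2 = 4.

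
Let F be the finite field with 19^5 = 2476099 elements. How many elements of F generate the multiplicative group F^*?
There are φ(2476098) = 819000 primitive elements

F_q^* is cyclic of order q - 1 = 2476098. A cyclic group of order m has exactly φ(m) generators. Here m = 2476098 = 2 · 3^2 · 151 · 911, so the number of primitive elements is φ(2476098) = 819000.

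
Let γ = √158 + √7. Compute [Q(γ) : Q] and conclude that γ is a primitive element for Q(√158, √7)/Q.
[Q(γ) : Q] = 4 (equivalently, Q(γ) = Q(√158, √7))

Obviously Q(γ) ⊆ Q(√158, √7), and [Q(√158, √7):Q] = 4 (since 158, 7 are distinct squarefree integers > 1 with 1106 not a perfect square). To show equality we compute the minimal polynomial of γ. From γ = √158 + √7: γ^2 = 158 + 2√(1106) + 7 = 165 + 2√(1106), so γ^2 - 165 = 2√(1106); squaring, (γ^2 - 165)^2 = 4·1106, i.e. γ^4 - 330γ^2 + 27225 - 4424 = 0, i.e. γ^4 - 330γ^2 + 22801 = 0. So γ is a root of x^4 - 330x^2 + 22801. This polynomial is irreducible over Q: it has no rational root (each ±√158 ± √7 is irrational), and any factorization into two quadratics over Q would force √(1106) ∈ Q (pairing opposite roots) or √158, √7 ∈ Q (other pairings), all impossible. Hence [Q(γ):Q] = 4 = [Q(√158, √7):Q], so Q(γ) = Q(√158, √7).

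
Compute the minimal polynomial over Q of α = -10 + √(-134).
m_α(x) = x^2 + 20x + 234

From α + 10 = √(-134), squaring gives (α + 10)^2 = -134, i.e. α^2 + 20α + 100 = -134, so α^2 + 20α + 234 = 0. The discriminant of x^2 + 20x + 234 is (20)^2 - 4·(234) = 400 - 936 = -536, and 4·(-134) is not a perfect square in Q since -134 is squarefree and ≠ 1. Hence x^2 + 20x + 234 is irreducible over Q and is the minimal polynomial of α.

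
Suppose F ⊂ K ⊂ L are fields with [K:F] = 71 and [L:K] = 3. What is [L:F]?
[L:F] = 213

The tower law says that for any tower of field extensions F ⊂ K ⊂ L with finite degrees, [L:F] = [L:K] · [K:F]. Here this gives [L:F] = 3 · 71 = 213.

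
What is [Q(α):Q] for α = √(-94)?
[Q(α):Q] = 2

[Q(α):Q] equals the degree of the minimal polynomial of α. Here α^2 = -94 and x^2 + 94 is irreducible (d = -94 is squarefree, ≠ 1, hence not a square), so deg(m_α) = 2. Thus [Q(α):Q] = 2.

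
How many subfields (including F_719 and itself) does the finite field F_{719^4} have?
F_{719^4} has 3 subfields

The subfields of F_{p^n} are exactly the fields F_{p^d} for d | n (each is the fixed field of the unique index-d subgroup of Gal(F_{p^n}/F_p) ≅ Z/nZ). The divisors of n = 4 are {1, 2, 4}, giving 3 subfields: F_{719^1}, F_{719^2}, F_{719^4}.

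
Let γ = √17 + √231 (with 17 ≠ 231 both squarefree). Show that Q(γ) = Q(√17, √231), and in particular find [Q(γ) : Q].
[Q(γ) : Q] = 4 (equivalently, Q(γ) = Q(√17, √231))

Obviously Q(γ) ⊆ Q(√17, √231), and [Q(√17, √231):Q] = 4 (since 17, 231 are distinct squarefree integers > 1 with 3927 not a perfect square). To show equality we compute the minimal polynomial of γ. From γ = √17 + √231: γ^2 = 17 + 2√(3927) + 231 = 248 + 2√(3927), so γ^2 - 248 = 2√(3927); squaring, (γ^2 - 248)^2 = 4·3927, i.e. γ^4 - 496γ^2 + 61504 - 15708 = 0, i.e. γ^4 - 496γ^2 + 45796 = 0. So γ is a root of x^4 - 496x^2 + 45796. This polynomial is irreducible over Q: it has no rational root (each ±√17 ± √231 is irrational), and any factorization into two quadratics over Q would force √(3927) ∈ Q (pairing opposite roots) or √17, √231 ∈ Q (other pairings), all impossible. Hence [Q(γ):Q] = 4 = [Q(√17, √231):Q], so Q(γ) = Q(√17, √231).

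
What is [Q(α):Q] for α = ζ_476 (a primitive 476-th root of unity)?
[Q(α):Q] = 192

The minimal polynomial of ζ_476 over Q is the 476-th cyclotomic polynomial Φ_476(x), which is irreducible over Q and has degree φ(476) = 192. Hence [Q(α):Q] = φ(476) = 192.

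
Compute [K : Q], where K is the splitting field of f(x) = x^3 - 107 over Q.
[K : Q] = 6

The roots of x^3 - 107 are ∛107, ω∛107, ω^2∛107 where ω = e^(2πi/3) is a primitive cube root of unity, so K = Q(∛107, ω). Now [Q(∛107):Q] = 3 (since 107 is not a perfect cube, x^3 - 107 is irreducible) and [Q(ω):Q] = 2. Both 2 and 3 divide [K:Q], and [K:Q] ≤ 3·2 = 6, so [K:Q] = 6. (Equivalently: Q(∛107) ⊂ R but ω ∉ R, so [K : Q(∛107)] = 2.)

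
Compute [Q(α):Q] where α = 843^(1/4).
[Q(α):Q] = 4

α is a root of x^4 - 843. By Eisenstein's criterion at the prime p = 3 (which divides the constant term 843 but p^2 = 9 does not, since 843 is squarefree), x^4 - 843 is irreducible over Q. Hence [Q(α):Q] = 4.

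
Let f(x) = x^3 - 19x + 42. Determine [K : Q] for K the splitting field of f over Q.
[K : Q] = 6

By the rational root test, any rational root of the monic integer polynomial f(x) = x^3 - 19x + 42 must be an integer dividing the constant term 42, i.e. one of ±{1, 2, 3, 6, 7, 14, 21, 42}. Evaluating: f(1) = 24, f(-1) = 60, f(2) = 12, f(-2) = 72, f(3) = 12, f(-3) = 72, f(6) = 144, f(-6) = -60, f(7) = 252, f(-7) = -168, f(14) = 2520, f(-14) = -2436, f(21) = 8904, f(-21) = -8820, f(42) = 73332, f(-42) = -73248; none is 0, so f has no rational root and is therefore irreducible over Q (a cubic with no linear factor over a field is irreducible). For an irreducible cubic, the Galois group is A_3 or S_3 according as the discriminant disc(f) = -4a^3 - 27b^2 = -4·(-19)^3 - 27·(42)^2 = -20192 is or is not a square in Q. Here disc(f) = -20192 is not a perfect square in Q, so the Galois group of f over Q is not contained in A_3 and must be all of S_3. The splitting field has degree |S_3| = 6 over Q, so [K : Q] = 6.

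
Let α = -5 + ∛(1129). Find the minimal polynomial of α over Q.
m_α(x) = x^3 + 15x^2 + 75x - 1004

Set β = α + 5 = ∛(1129), so β^3 = 1129. Then (α + 5)^3 - 1129 = 0, i.e. α is a root of g(x) = (x + 5)^3 - 1129 = x^3 + 15x^2 + 75x - 1004. Since g(x) = h(x + 5) where h(x) = x^3 - 1129, and h is irreducible over Q (because 1129 is not a perfect cube, so h has no rational root, and a monic cubic with no rational root is irreducible), g is also irreducible (irreducibility is preserved under the substitution x → x + 5). Hence m_α(x) = x^3 + 15x^2 + 75x - 1004.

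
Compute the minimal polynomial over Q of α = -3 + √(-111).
m_α(x) = x^2 + 6x + 120

From α + 3 = √(-111), squaring gives (α + 3)^2 = -111, i.e. α^2 + 6α + 9 = -111, so α^2 + 6α + 120 = 0. The discriminant of x^2 + 6x + 120 is (6)^2 - 4·(120) = 36 - 480 = -444, and 4·(-111) is not a perfect square in Q since -111 is squarefree and ≠ 1. Hence x^2 + 6x + 120 is irreducible over Q and is the minimal polynomial of α.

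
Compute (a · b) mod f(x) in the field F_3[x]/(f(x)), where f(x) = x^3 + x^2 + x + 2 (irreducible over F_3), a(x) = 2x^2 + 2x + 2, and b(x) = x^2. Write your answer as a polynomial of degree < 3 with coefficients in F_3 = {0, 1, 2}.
a · b ≡ 2x (mod f(x))

Multiply in F_3[x]: a(x)·b(x) = (2x^2 + 2x + 2)·(x^2) = 2x^4 + 2x^3 + 2x^2. This has degree ≥ 3, so divide by f(x) over F_3: 2x^4 + 2x^3 + 2x^2 = (2x)·(x^3 + x^2 + x + 2) + (2x). Hence a·b ≡ 2x (mod f). (F_3[x]/(f) is a field with 3^3 = 27 elements since f is irreducible of degree 3.)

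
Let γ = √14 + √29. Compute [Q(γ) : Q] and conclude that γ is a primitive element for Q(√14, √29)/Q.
[Q(γ) : Q] = 4 (equivalently, Q(γ) = Q(√14, √29))

Obviously Q(γ) ⊆ Q(√14, √29), and [Q(√14, √29):Q] = 4 (since 14, 29 are distinct squarefree integers > 1 with 406 not a perfect square). To show equality we compute the minimal polynomial of γ. From γ = √14 + √29: γ^2 = 14 + 2√(406) + 29 = 43 + 2√(406), so γ^2 - 43 = 2√(406); squaring, (γ^2 - 43)^2 = 4·406, i.e. γ^4 - 86γ^2 + 1849 - 1624 = 0, i.e. γ^4 - 86γ^2 + 225 = 0. So γ is a root of x^4 - 86x^2 + 225. This polynomial is irreducible over Q: it has no rational root (each ±√14 ± √29 is irrational), and any factorization into two quadratics over Q would force √(406) ∈ Q (pairing opposite roots) or √14, √29 ∈ Q (other pairings), all impossible. Hence [Q(γ):Q] = 4 = [Q(√14, √29):Q], so Q(γ) = Q(√14, √29).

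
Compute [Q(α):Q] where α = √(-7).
[Q(α):Q] = 2

[Q(α):Q] equals the degree of the minimal polynomial of α. Here α^2 = -7 and x^2 + 7 is irreducible (d = -7 is squarefree, ≠ 1, hence not a square), so deg(m_α) = 2. Thus [Q(α):Q] = 2.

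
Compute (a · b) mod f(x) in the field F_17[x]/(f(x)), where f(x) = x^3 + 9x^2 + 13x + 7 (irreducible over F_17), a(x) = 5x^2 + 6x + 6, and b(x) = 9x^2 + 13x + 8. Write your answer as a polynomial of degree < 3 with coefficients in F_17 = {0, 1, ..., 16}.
a · b ≡ 2x^2 + 10x + 10 (mod f(x))

Multiply in F_17[x]: a(x)·b(x) = (5x^2 + 6x + 6)·(9x^2 + 13x + 8) = 11x^4 + 2x^2 + 7x + 14. This has degree ≥ 3, so divide by f(x) over F_17: 11x^4 + 2x^2 + 7x + 14 = (11x + 3)·(x^3 + 9x^2 + 13x + 7) + (2x^2 + 10x + 10). Hence a·b ≡ 2x^2 + 10x + 10 (mod f). (F_17[x]/(f) is a field with 17^3 = 4913 elements since f is irreducible of degree 3.)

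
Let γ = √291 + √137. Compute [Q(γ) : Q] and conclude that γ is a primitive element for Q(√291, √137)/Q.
[Q(γ) : Q] = 4 (equivalently, Q(γ) = Q(√291, √137))

Obviously Q(γ) ⊆ Q(√291, √137), and [Q(√291, √137):Q] = 4 (since 291, 137 are distinct squarefree integers > 1 with 39867 not a perfect square). To show equality we compute the minimal polynomial of γ. From γ = √291 + √137: γ^2 = 291 + 2√(39867) + 137 = 428 + 2√(39867), so γ^2 - 428 = 2√(39867); squaring, (γ^2 - 428)^2 = 4·39867, i.e. γ^4 - 856γ^2 + 183184 - 159468 = 0, i.e. γ^4 - 856γ^2 + 23716 = 0. So γ is a root of x^4 - 856x^2 + 23716. This polynomial is irreducible over Q: it has no rational root (each ±√291 ± √137 is irrational), and any factorization into two quadratics over Q would force √(39867) ∈ Q (pairing opposite roots) or √291, √137 ∈ Q (other pairings), all impossible. Hence [Q(γ):Q] = 4 = [Q(√291, √137):Q], so Q(γ) = Q(√291, √137).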